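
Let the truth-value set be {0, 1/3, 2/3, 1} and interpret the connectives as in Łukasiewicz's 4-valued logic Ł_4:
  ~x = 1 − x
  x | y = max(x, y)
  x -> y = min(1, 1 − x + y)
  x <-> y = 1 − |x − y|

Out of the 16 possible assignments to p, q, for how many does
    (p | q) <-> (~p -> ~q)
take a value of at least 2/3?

11

p = 0, q = 0 ↦ 0  <
p = 0, q = 1/3 ↦ 2/3  ≥
p = 0, q = 2/3 ↦ 2/3  ≥
p = 0, q = 1 ↦ 0  <
p = 1/3, q = 0 ↦ 1/3  <
p = 1/3, q = 1/3 ↦ 1/3  <
p = 1/3, q = 2/3 ↦ 1  ≥
p = 1/3, q = 1 ↦ 1/3  <
p = 2/3, q = 0 ↦ 2/3  ≥
p = 2/3, q = 1/3 ↦ 2/3  ≥
p = 2/3, q = 2/3 ↦ 2/3  ≥
p = 2/3, q = 1 ↦ 2/3  ≥
p = 1, q = 0 ↦ 1  ≥
p = 1, q = 1/3 ↦ 1  ≥
p = 1, q = 2/3 ↦ 1  ≥
p = 1, q = 1 ↦ 1  ≥
So 11 of the 16 assignments meet the threshold.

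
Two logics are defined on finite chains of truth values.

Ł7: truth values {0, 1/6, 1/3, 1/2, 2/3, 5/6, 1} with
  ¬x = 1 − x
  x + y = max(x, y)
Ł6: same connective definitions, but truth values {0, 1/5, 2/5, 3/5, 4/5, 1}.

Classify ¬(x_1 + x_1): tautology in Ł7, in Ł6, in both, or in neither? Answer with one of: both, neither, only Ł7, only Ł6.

In Ł7: at x_1 = 1/6 the value is 5/6 — not a tautology.
In Ł6: at x_1 = 1/5 the value is 4/5 — not a tautology.

neither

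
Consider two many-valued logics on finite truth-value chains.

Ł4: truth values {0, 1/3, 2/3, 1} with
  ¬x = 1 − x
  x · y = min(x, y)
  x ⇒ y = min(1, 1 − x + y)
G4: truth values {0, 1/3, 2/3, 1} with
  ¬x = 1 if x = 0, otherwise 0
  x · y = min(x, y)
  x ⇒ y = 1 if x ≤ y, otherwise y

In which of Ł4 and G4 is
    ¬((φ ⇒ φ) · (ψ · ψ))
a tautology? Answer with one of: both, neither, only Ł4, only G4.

In Ł4: at φ = 0, ψ = 1/3 the value is 2/3 — not a tautology.
In G4: at φ = 0, ψ = 1/3 the value is 0 — not a tautology.

neither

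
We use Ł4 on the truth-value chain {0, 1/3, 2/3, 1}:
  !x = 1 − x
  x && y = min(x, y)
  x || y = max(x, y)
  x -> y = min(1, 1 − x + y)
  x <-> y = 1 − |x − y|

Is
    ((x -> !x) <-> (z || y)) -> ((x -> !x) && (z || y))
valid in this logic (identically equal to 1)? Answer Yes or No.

Counterexample: take x = 2/3, y = 0, z = 0.
!x = !2/3 = 1/3
x -> !x = 2/3 -> 1/3 = 2/3
z || y = 0 || 0 = 0
(x -> !x) <-> (z || y) = 2/3 <-> 0 = 1/3
!x = !2/3 = 1/3
x -> !x = 2/3 -> 1/3 = 2/3
z || y = 0 || 0 = 0
(x -> !x) && (z || y) = 2/3 && 0 = 0
((x -> !x) <-> (z || y)) -> ((x -> !x) && (z || y)) = 1/3 -> 0 = 2/3
This gives 2/3 ≠ 1.

No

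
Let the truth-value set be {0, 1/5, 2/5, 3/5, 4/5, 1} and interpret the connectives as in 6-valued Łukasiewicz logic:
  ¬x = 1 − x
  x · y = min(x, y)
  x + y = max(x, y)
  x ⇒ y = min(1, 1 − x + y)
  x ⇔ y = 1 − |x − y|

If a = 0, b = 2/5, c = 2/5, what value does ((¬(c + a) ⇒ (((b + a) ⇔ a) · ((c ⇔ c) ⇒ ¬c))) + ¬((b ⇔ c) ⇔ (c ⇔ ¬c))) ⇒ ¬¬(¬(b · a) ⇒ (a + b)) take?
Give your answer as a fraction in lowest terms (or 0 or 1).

2/5

c + a = 2/5 + 0 = 2/5
¬(c + a) = ¬2/5 = 3/5
b + a = 2/5 + 0 = 2/5
(b + a) ⇔ a = 2/5 ⇔ 0 = 3/5
c ⇔ c = 2/5 ⇔ 2/5 = 1
¬c = ¬2/5 = 3/5
(c ⇔ c) ⇒ ¬c = 1 ⇒ 3/5 = 3/5
((b + a) ⇔ a) · ((c ⇔ c) ⇒ ¬c) = 3/5 · 3/5 = 3/5
¬(c + a) ⇒ (((b + a) ⇔ a) · ((c ⇔ c) ⇒ ¬c)) = 3/5 ⇒ 3/5 = 1
b ⇔ c = 2/5 ⇔ 2/5 = 1
¬c = ¬2/5 = 3/5
c ⇔ ¬c = 2/5 ⇔ 3/5 = 4/5
(b ⇔ c) ⇔ (c ⇔ ¬c) = 1 ⇔ 4/5 = 4/5
¬((b ⇔ c) ⇔ (c ⇔ ¬c)) = ¬4/5 = 1/5
(¬(c + a) ⇒ (((b + a) ⇔ a) · ((c ⇔ c) ⇒ ¬c))) + ¬((b ⇔ c) ⇔ (c ⇔ ¬c)) = 1 + 1/5 = 1
b · a = 2/5 · 0 = 0
¬(b · a) = ¬0 = 1
a + b = 0 + 2/5 = 2/5
¬(b · a) ⇒ (a + b) = 1 ⇒ 2/5 = 2/5
¬(¬(b · a) ⇒ (a + b)) = ¬2/5 = 3/5
¬¬(¬(b · a) ⇒ (a + b)) = ¬3/5 = 2/5
((¬(c + a) ⇒ (((b + a) ⇔ a) · ((c ⇔ c) ⇒ ¬c))) + ¬((b ⇔ c) ⇔ (c ⇔ ¬c))) ⇒ ¬¬(¬(b · a) ⇒ (a + b)) = 1 ⇒ 2/5 = 2/5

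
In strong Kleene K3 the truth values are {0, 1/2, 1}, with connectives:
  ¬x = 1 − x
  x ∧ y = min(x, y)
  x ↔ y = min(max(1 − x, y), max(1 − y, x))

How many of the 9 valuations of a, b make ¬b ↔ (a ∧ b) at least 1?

1

a = 0, b = 0 ↦ 0  <
a = 0, b = 1/2 ↦ 1/2  <
a = 0, b = 1 ↦ 1  ≥
a = 1/2, b = 0 ↦ 0  <
a = 1/2, b = 1/2 ↦ 1/2  <
a = 1/2, b = 1 ↦ 1/2  <
a = 1, b = 0 ↦ 0  <
a = 1, b = 1/2 ↦ 1/2  <
a = 1, b = 1 ↦ 0  <
So 1 of the 9 assignments meets the threshold.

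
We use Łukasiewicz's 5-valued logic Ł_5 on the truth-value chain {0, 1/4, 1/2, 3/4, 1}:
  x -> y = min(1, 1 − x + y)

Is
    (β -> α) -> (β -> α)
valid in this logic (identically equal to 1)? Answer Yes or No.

At α = 1, β = 3/4, for instance:
β -> α = 3/4 -> 1 = 1
(β -> α) -> (β -> α) = 1 -> 1 = 1
and checking the remaining 24 assignments likewise gives ≥ 1 in every case.

Yes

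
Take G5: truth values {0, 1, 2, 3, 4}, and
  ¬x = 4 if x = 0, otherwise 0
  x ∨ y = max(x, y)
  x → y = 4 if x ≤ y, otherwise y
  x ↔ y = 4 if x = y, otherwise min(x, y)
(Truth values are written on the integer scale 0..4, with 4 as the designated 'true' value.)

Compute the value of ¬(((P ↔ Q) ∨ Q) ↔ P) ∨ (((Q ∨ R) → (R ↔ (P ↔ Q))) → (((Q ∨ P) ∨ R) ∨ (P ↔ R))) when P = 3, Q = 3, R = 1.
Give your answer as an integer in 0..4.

P ↔ Q = 3 ↔ 3 = 4
(P ↔ Q) ∨ Q = 4 ∨ 3 = 4
((P ↔ Q) ∨ Q) ↔ P = 4 ↔ 3 = 3
¬(((P ↔ Q) ∨ Q) ↔ P) = ¬3 = 0
Q ∨ R = 3 ∨ 1 = 3
P ↔ Q = 3 ↔ 3 = 4
R ↔ (P ↔ Q) = 1 ↔ 4 = 1
(Q ∨ R) → (R ↔ (P ↔ Q)) = 3 → 1 = 1
Q ∨ P = 3 ∨ 3 = 3
(Q ∨ P) ∨ R = 3 ∨ 1 = 3
P ↔ R = 3 ↔ 1 = 1
((Q ∨ P) ∨ R) ∨ (P ↔ R) = 3 ∨ 1 = 3
((Q ∨ R) → (R ↔ (P ↔ Q))) → (((Q ∨ P) ∨ R) ∨ (P ↔ R)) = 1 → 3 = 4
¬(((P ↔ Q) ∨ Q) ↔ P) ∨ (((Q ∨ R) → (R ↔ (P ↔ Q))) → (((Q ∨ P) ∨ R) ∨ (P ↔ R))) = 0 ∨ 4 = 4

4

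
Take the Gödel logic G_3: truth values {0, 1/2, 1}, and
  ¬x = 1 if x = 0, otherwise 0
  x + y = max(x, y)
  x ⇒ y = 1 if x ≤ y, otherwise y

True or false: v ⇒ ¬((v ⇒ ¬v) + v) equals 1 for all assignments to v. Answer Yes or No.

Counterexample: take v = 1/2.
¬v = ¬1/2 = 0
v ⇒ ¬v = 1/2 ⇒ 0 = 0
(v ⇒ ¬v) + v = 0 + 1/2 = 1/2
¬((v ⇒ ¬v) + v) = ¬1/2 = 0
v ⇒ ¬((v ⇒ ¬v) + v) = 1/2 ⇒ 0 = 0
This gives 0 ≠ 1.

No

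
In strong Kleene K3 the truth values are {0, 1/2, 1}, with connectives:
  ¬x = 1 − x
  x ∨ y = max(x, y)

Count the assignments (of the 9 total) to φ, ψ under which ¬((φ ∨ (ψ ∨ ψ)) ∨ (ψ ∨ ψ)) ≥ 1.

φ = 0, ψ = 0 ↦ 1  ≥
φ = 0, ψ = 1/2 ↦ 1/2  <
φ = 0, ψ = 1 ↦ 0  <
φ = 1/2, ψ = 0 ↦ 1/2  <
φ = 1/2, ψ = 1/2 ↦ 1/2  <
φ = 1/2, ψ = 1 ↦ 0  <
φ = 1, ψ = 0 ↦ 0  <
φ = 1, ψ = 1/2 ↦ 0  <
φ = 1, ψ = 1 ↦ 0  <
So 1 of the 9 assignments meets the threshold.

1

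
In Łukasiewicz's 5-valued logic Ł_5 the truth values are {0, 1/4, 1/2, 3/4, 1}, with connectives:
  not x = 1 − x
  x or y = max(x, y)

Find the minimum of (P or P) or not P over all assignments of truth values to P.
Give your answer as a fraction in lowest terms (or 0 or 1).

Take P = 1/2:
P or P = 1/2 or 1/2 = 1/2
not P = not 1/2 = 1/2
(P or P) or not P = 1/2 or 1/2 = 1/2
No assignment yields a value below 1/2, so this is the minimum.

1/2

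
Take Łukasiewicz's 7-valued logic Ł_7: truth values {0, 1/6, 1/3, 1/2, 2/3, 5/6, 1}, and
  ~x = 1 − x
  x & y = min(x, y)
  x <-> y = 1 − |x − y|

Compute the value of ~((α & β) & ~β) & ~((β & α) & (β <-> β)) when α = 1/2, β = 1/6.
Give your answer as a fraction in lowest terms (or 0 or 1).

α & β = 1/2 & 1/6 = 1/6
~β = ~1/6 = 5/6
(α & β) & ~β = 1/6 & 5/6 = 1/6
~((α & β) & ~β) = ~1/6 = 5/6
β & α = 1/6 & 1/2 = 1/6
β <-> β = 1/6 <-> 1/6 = 1
(β & α) & (β <-> β) = 1/6 & 1 = 1/6
~((β & α) & (β <-> β)) = ~1/6 = 5/6
~((α & β) & ~β) & ~((β & α) & (β <-> β)) = 5/6 & 5/6 = 5/6

5/6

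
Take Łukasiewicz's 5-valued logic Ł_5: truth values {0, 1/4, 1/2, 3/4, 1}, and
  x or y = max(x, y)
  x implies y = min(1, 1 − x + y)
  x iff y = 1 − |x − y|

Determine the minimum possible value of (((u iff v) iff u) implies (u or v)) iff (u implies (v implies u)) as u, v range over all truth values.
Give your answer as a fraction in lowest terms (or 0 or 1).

1/2

Take u = 1/2, v = 0:
u iff v = 1/2 iff 0 = 1/2
(u iff v) iff u = 1/2 iff 1/2 = 1
u or v = 1/2 or 0 = 1/2
((u iff v) iff u) implies (u or v) = 1 implies 1/2 = 1/2
v implies u = 0 implies 1/2 = 1
u implies (v implies u) = 1/2 implies 1 = 1
(((u iff v) iff u) implies (u or v)) iff (u implies (v implies u)) = 1/2 iff 1 = 1/2
No assignment yields a value below 1/2, so this is the minimum.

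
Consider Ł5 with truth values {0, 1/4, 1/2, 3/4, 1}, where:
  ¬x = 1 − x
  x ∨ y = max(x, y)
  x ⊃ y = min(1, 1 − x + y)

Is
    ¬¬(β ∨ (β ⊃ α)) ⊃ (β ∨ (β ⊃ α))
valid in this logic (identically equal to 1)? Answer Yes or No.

At α = 1/2, β = 1/4, for instance:
β ⊃ α = 1/4 ⊃ 1/2 = 1
β ∨ (β ⊃ α) = 1/4 ∨ 1 = 1
¬(β ∨ (β ⊃ α)) = ¬1 = 0
¬¬(β ∨ (β ⊃ α)) = ¬0 = 1
¬¬(β ∨ (β ⊃ α)) ⊃ (β ∨ (β ⊃ α)) = 1 ⊃ 1 = 1
and checking the remaining 24 assignments likewise gives ≥ 1 in every case.

Yes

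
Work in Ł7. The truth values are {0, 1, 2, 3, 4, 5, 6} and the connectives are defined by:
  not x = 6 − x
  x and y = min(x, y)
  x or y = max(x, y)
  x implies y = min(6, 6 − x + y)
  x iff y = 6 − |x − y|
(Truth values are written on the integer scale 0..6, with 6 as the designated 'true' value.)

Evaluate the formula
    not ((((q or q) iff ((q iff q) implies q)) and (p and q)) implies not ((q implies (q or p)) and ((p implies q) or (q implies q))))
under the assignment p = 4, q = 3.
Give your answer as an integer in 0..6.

3

q or q = 3 or 3 = 3
q iff q = 3 iff 3 = 6
(q iff q) implies q = 6 implies 3 = 3
(q or q) iff ((q iff q) implies q) = 3 iff 3 = 6
p and q = 4 and 3 = 3
((q or q) iff ((q iff q) implies q)) and (p and q) = 6 and 3 = 3
q or p = 3 or 4 = 4
q implies (q or p) = 3 implies 4 = 6
p implies q = 4 implies 3 = 5
q implies q = 3 implies 3 = 6
(p implies q) or (q implies q) = 5 or 6 = 6
(q implies (q or p)) and ((p implies q) or (q implies q)) = 6 and 6 = 6
not ((q implies (q or p)) and ((p implies q) or (q implies q))) = not 6 = 0
(((q or q) iff ((q iff q) implies q)) and (p and q)) implies not ((q implies (q or p)) and ((p implies q) or (q implies q))) = 3 implies 0 = 3
not ((((q or q) iff ((q iff q) implies q)) and (p and q)) implies not ((q implies (q or p)) and ((p implies q) or (q implies q)))) = not 3 = 3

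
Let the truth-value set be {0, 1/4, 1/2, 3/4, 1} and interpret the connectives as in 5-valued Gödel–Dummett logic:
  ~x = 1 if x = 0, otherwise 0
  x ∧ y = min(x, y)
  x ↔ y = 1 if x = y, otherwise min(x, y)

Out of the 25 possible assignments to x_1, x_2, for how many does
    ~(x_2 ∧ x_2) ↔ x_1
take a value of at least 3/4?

value 1: 5 assignments (counts)
value 3/4: 1 assignment (counts)
value 1/2: 1 assignment
value 1/4: 1 assignment
value 0: 17 assignments
So 6 of the 25 assignments meet the threshold.

6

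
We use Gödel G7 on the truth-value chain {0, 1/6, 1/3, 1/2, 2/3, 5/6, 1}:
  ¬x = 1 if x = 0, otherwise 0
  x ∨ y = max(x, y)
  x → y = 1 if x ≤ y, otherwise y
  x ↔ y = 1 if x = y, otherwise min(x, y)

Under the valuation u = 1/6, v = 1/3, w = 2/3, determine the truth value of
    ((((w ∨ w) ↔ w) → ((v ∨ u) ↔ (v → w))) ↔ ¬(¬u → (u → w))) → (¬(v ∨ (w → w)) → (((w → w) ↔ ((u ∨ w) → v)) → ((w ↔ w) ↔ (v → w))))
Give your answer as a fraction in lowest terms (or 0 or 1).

w ∨ w = 2/3 ∨ 2/3 = 2/3
(w ∨ w) ↔ w = 2/3 ↔ 2/3 = 1
v ∨ u = 1/3 ∨ 1/6 = 1/3
v → w = 1/3 → 2/3 = 1
(v ∨ u) ↔ (v → w) = 1/3 ↔ 1 = 1/3
((w ∨ w) ↔ w) → ((v ∨ u) ↔ (v → w)) = 1 → 1/3 = 1/3
¬u = ¬1/6 = 0
u → w = 1/6 → 2/3 = 1
¬u → (u → w) = 0 → 1 = 1
¬(¬u → (u → w)) = ¬1 = 0
(((w ∨ w) ↔ w) → ((v ∨ u) ↔ (v → w))) ↔ ¬(¬u → (u → w)) = 1/3 ↔ 0 = 0
w → w = 2/3 → 2/3 = 1
v ∨ (w → w) = 1/3 ∨ 1 = 1
¬(v ∨ (w → w)) = ¬1 = 0
w → w = 2/3 → 2/3 = 1
u ∨ w = 1/6 ∨ 2/3 = 2/3
(u ∨ w) → v = 2/3 → 1/3 = 1/3
(w → w) ↔ ((u ∨ w) → v) = 1 ↔ 1/3 = 1/3
w ↔ w = 2/3 ↔ 2/3 = 1
v → w = 1/3 → 2/3 = 1
(w ↔ w) ↔ (v → w) = 1 ↔ 1 = 1
((w → w) ↔ ((u ∨ w) → v)) → ((w ↔ w) ↔ (v → w)) = 1/3 → 1 = 1
¬(v ∨ (w → w)) → (((w → w) ↔ ((u ∨ w) → v)) → ((w ↔ w) ↔ (v → w))) = 0 → 1 = 1
((((w ∨ w) ↔ w) → ((v ∨ u) ↔ (v → w))) ↔ ¬(¬u → (u → w))) → (¬(v ∨ (w → w)) → (((w → w) ↔ ((u ∨ w) → v)) → ((w ↔ w) ↔ (v → w)))) = 0 → 1 = 1

1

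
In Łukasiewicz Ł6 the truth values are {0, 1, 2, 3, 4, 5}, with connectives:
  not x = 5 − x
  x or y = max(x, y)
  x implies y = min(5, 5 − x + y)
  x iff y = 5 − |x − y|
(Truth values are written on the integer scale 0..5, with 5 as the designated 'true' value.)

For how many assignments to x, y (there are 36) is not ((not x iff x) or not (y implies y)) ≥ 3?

value 5: 12 assignments (counts)
value 3: 12 assignments (counts)
value 1: 12 assignments
So 24 of the 36 assignments meet the threshold.

24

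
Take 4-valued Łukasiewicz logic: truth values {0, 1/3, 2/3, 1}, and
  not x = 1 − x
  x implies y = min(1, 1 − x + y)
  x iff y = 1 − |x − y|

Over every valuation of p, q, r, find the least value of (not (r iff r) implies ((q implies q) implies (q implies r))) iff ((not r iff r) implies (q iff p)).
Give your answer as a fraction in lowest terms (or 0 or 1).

1/3

Take p = 0, q = 1, r = 1/3:
r iff r = 1/3 iff 1/3 = 1
not (r iff r) = not 1 = 0
q implies q = 1 implies 1 = 1
q implies r = 1 implies 1/3 = 1/3
(q implies q) implies (q implies r) = 1 implies 1/3 = 1/3
not (r iff r) implies ((q implies q) implies (q implies r)) = 0 implies 1/3 = 1
not r = not 1/3 = 2/3
not r iff r = 2/3 iff 1/3 = 2/3
q iff p = 1 iff 0 = 0
(not r iff r) implies (q iff p) = 2/3 implies 0 = 1/3
(not (r iff r) implies ((q implies q) implies (q implies r))) iff ((not r iff r) implies (q iff p)) = 1 iff 1/3 = 1/3
No assignment yields a value below 1/3, so this is the minimum.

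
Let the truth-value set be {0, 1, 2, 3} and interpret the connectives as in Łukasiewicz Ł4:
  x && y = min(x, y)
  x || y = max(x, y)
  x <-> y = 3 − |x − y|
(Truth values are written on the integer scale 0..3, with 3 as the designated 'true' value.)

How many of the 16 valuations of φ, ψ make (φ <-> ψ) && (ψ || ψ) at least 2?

5

φ = 0, ψ = 0 ↦ 0  <
φ = 0, ψ = 1 ↦ 1  <
φ = 0, ψ = 2 ↦ 1  <
φ = 0, ψ = 3 ↦ 0  <
φ = 1, ψ = 0 ↦ 0  <
φ = 1, ψ = 1 ↦ 1  <
φ = 1, ψ = 2 ↦ 2  ≥
φ = 1, ψ = 3 ↦ 1  <
φ = 2, ψ = 0 ↦ 0  <
φ = 2, ψ = 1 ↦ 1  <
φ = 2, ψ = 2 ↦ 2  ≥
φ = 2, ψ = 3 ↦ 2  ≥
φ = 3, ψ = 0 ↦ 0  <
φ = 3, ψ = 1 ↦ 1  <
φ = 3, ψ = 2 ↦ 2  ≥
φ = 3, ψ = 3 ↦ 3  ≥
So 5 of the 16 assignments meet the threshold.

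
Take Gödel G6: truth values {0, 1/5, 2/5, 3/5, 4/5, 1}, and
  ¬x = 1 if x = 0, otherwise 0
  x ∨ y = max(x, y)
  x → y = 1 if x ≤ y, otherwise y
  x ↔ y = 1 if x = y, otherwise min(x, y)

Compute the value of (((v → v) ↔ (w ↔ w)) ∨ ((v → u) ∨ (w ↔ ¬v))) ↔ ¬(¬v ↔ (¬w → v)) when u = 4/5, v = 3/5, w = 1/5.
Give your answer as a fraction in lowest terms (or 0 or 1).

1

v → v = 3/5 → 3/5 = 1
w ↔ w = 1/5 ↔ 1/5 = 1
(v → v) ↔ (w ↔ w) = 1 ↔ 1 = 1
v → u = 3/5 → 4/5 = 1
¬v = ¬3/5 = 0
w ↔ ¬v = 1/5 ↔ 0 = 0
(v → u) ∨ (w ↔ ¬v) = 1 ∨ 0 = 1
((v → v) ↔ (w ↔ w)) ∨ ((v → u) ∨ (w ↔ ¬v)) = 1 ∨ 1 = 1
¬v = ¬3/5 = 0
¬w = ¬1/5 = 0
¬w → v = 0 → 3/5 = 1
¬v ↔ (¬w → v) = 0 ↔ 1 = 0
¬(¬v ↔ (¬w → v)) = ¬0 = 1
(((v → v) ↔ (w ↔ w)) ∨ ((v → u) ∨ (w ↔ ¬v))) ↔ ¬(¬v ↔ (¬w → v)) = 1 ↔ 1 = 1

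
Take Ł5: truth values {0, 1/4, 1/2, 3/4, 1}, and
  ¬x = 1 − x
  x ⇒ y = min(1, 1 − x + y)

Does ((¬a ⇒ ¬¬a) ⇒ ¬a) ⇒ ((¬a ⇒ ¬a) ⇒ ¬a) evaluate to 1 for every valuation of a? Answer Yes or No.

Counterexample: take a = 1/4.
¬a = ¬1/4 = 3/4
¬a = ¬1/4 = 3/4
¬¬a = ¬3/4 = 1/4
¬a ⇒ ¬¬a = 3/4 ⇒ 1/4 = 1/2
¬a = ¬1/4 = 3/4
(¬a ⇒ ¬¬a) ⇒ ¬a = 1/2 ⇒ 3/4 = 1
¬a = ¬1/4 = 3/4
¬a = ¬1/4 = 3/4
¬a ⇒ ¬a = 3/4 ⇒ 3/4 = 1
¬a = ¬1/4 = 3/4
(¬a ⇒ ¬a) ⇒ ¬a = 1 ⇒ 3/4 = 3/4
((¬a ⇒ ¬¬a) ⇒ ¬a) ⇒ ((¬a ⇒ ¬a) ⇒ ¬a) = 1 ⇒ 3/4 = 3/4
This gives 3/4 ≠ 1.

No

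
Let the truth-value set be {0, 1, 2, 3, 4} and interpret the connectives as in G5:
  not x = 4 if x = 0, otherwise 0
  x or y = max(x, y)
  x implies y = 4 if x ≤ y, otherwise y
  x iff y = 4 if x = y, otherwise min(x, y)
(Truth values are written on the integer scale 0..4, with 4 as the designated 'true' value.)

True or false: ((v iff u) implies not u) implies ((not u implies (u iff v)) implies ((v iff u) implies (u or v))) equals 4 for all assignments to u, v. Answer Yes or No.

Counterexample: take u = 0, v = 0.
v iff u = 0 iff 0 = 4
not u = not 0 = 4
(v iff u) implies not u = 4 implies 4 = 4
not u = not 0 = 4
u iff v = 0 iff 0 = 4
not u implies (u iff v) = 4 implies 4 = 4
v iff u = 0 iff 0 = 4
u or v = 0 or 0 = 0
(v iff u) implies (u or v) = 4 implies 0 = 0
(not u implies (u iff v)) implies ((v iff u) implies (u or v)) = 4 implies 0 = 0
((v iff u) implies not u) implies ((not u implies (u iff v)) implies ((v iff u) implies (u or v))) = 4 implies 0 = 0
This gives 0 ≠ 4.

No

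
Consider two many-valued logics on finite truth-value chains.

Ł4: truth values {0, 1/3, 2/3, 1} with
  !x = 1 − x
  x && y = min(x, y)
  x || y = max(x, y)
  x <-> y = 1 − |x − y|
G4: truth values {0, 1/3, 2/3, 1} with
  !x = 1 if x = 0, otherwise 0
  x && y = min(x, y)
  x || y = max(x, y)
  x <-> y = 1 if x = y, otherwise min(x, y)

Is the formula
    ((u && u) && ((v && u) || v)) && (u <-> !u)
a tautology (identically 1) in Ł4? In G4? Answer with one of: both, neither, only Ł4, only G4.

In Ł4: at u = 0, v = 0 the value is 0 — not a tautology.
In G4: at u = 0, v = 0 the value is 0 — not a tautology.

neither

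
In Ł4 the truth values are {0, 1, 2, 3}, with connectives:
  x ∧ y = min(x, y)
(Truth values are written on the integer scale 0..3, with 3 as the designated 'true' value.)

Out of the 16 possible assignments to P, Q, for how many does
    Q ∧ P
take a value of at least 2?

P = 0, Q = 0 ↦ 0  <
P = 0, Q = 1 ↦ 0  <
P = 0, Q = 2 ↦ 0  <
P = 0, Q = 3 ↦ 0  <
P = 1, Q = 0 ↦ 0  <
P = 1, Q = 1 ↦ 1  <
P = 1, Q = 2 ↦ 1  <
P = 1, Q = 3 ↦ 1  <
P = 2, Q = 0 ↦ 0  <
P = 2, Q = 1 ↦ 1  <
P = 2, Q = 2 ↦ 2  ≥
P = 2, Q = 3 ↦ 2  ≥
P = 3, Q = 0 ↦ 0  <
P = 3, Q = 1 ↦ 1  <
P = 3, Q = 2 ↦ 2  ≥
P = 3, Q = 3 ↦ 3  ≥
So 4 of the 16 assignments meet the threshold.

4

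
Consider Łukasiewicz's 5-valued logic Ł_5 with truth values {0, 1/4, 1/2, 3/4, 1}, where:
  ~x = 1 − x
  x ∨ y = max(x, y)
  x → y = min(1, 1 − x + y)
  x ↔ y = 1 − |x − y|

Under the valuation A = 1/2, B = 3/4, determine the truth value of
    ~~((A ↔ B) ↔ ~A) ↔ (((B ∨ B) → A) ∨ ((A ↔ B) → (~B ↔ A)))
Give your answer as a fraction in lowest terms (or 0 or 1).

A ↔ B = 1/2 ↔ 3/4 = 3/4
~A = ~1/2 = 1/2
(A ↔ B) ↔ ~A = 3/4 ↔ 1/2 = 3/4
~((A ↔ B) ↔ ~A) = ~3/4 = 1/4
~~((A ↔ B) ↔ ~A) = ~1/4 = 3/4
B ∨ B = 3/4 ∨ 3/4 = 3/4
(B ∨ B) → A = 3/4 → 1/2 = 3/4
A ↔ B = 1/2 ↔ 3/4 = 3/4
~B = ~3/4 = 1/4
~B ↔ A = 1/4 ↔ 1/2 = 3/4
(A ↔ B) → (~B ↔ A) = 3/4 → 3/4 = 1
((B ∨ B) → A) ∨ ((A ↔ B) → (~B ↔ A)) = 3/4 ∨ 1 = 1
~~((A ↔ B) ↔ ~A) ↔ (((B ∨ B) → A) ∨ ((A ↔ B) → (~B ↔ A))) = 3/4 ↔ 1 = 3/4

3/4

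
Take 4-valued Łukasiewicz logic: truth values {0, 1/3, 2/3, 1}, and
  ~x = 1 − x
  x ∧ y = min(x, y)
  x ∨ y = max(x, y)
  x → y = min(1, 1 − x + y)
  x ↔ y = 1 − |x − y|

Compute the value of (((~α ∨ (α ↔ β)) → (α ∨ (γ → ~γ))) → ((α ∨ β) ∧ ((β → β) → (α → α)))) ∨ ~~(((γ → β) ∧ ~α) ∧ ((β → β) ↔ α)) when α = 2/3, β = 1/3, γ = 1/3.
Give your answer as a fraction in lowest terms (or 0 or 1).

2/3

~α = ~2/3 = 1/3
α ↔ β = 2/3 ↔ 1/3 = 2/3
~α ∨ (α ↔ β) = 1/3 ∨ 2/3 = 2/3
~γ = ~1/3 = 2/3
γ → ~γ = 1/3 → 2/3 = 1
α ∨ (γ → ~γ) = 2/3 ∨ 1 = 1
(~α ∨ (α ↔ β)) → (α ∨ (γ → ~γ)) = 2/3 → 1 = 1
α ∨ β = 2/3 ∨ 1/3 = 2/3
β → β = 1/3 → 1/3 = 1
α → α = 2/3 → 2/3 = 1
(β → β) → (α → α) = 1 → 1 = 1
(α ∨ β) ∧ ((β → β) → (α → α)) = 2/3 ∧ 1 = 2/3
((~α ∨ (α ↔ β)) → (α ∨ (γ → ~γ))) → ((α ∨ β) ∧ ((β → β) → (α → α))) = 1 → 2/3 = 2/3
γ → β = 1/3 → 1/3 = 1
~α = ~2/3 = 1/3
(γ → β) ∧ ~α = 1 ∧ 1/3 = 1/3
β → β = 1/3 → 1/3 = 1
(β → β) ↔ α = 1 ↔ 2/3 = 2/3
((γ → β) ∧ ~α) ∧ ((β → β) ↔ α) = 1/3 ∧ 2/3 = 1/3
~(((γ → β) ∧ ~α) ∧ ((β → β) ↔ α)) = ~1/3 = 2/3
~~(((γ → β) ∧ ~α) ∧ ((β → β) ↔ α)) = ~2/3 = 1/3
(((~α ∨ (α ↔ β)) → (α ∨ (γ → ~γ))) → ((α ∨ β) ∧ ((β → β) → (α → α)))) ∨ ~~(((γ → β) ∧ ~α) ∧ ((β → β) ↔ α)) = 2/3 ∨ 1/3 = 2/3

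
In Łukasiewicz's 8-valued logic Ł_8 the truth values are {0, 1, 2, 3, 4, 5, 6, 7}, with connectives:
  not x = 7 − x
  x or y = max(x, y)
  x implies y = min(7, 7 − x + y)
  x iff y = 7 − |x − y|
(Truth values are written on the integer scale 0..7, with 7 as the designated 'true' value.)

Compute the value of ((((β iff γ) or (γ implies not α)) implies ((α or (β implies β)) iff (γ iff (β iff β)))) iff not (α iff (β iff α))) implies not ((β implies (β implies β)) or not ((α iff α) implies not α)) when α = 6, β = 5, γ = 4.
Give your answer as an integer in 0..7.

5

β iff γ = 5 iff 4 = 6
not α = not 6 = 1
γ implies not α = 4 implies 1 = 4
(β iff γ) or (γ implies not α) = 6 or 4 = 6
β implies β = 5 implies 5 = 7
α or (β implies β) = 6 or 7 = 7
β iff β = 5 iff 5 = 7
γ iff (β iff β) = 4 iff 7 = 4
(α or (β implies β)) iff (γ iff (β iff β)) = 7 iff 4 = 4
((β iff γ) or (γ implies not α)) implies ((α or (β implies β)) iff (γ iff (β iff β))) = 6 implies 4 = 5
β iff α = 5 iff 6 = 6
α iff (β iff α) = 6 iff 6 = 7
not (α iff (β iff α)) = not 7 = 0
(((β iff γ) or (γ implies not α)) implies ((α or (β implies β)) iff (γ iff (β iff β)))) iff not (α iff (β iff α)) = 5 iff 0 = 2
β implies β = 5 implies 5 = 7
β implies (β implies β) = 5 implies 7 = 7
α iff α = 6 iff 6 = 7
not α = not 6 = 1
(α iff α) implies not α = 7 implies 1 = 1
not ((α iff α) implies not α) = not 1 = 6
(β implies (β implies β)) or not ((α iff α) implies not α) = 7 or 6 = 7
not ((β implies (β implies β)) or not ((α iff α) implies not α)) = not 7 = 0
((((β iff γ) or (γ implies not α)) implies ((α or (β implies β)) iff (γ iff (β iff β)))) iff not (α iff (β iff α))) implies not ((β implies (β implies β)) or not ((α iff α) implies not α)) = 2 implies 0 = 5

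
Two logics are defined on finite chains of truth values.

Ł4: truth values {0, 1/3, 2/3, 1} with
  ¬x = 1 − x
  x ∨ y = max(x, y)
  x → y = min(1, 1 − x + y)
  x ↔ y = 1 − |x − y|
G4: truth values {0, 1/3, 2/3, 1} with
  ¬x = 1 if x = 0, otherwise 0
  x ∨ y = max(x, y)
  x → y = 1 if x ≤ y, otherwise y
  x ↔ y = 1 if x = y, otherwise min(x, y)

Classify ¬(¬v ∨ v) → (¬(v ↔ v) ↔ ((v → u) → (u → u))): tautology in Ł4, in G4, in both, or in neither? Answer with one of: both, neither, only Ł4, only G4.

only G4

In Ł4: at u = 0, v = 1/3 the value is 2/3 — not a tautology.
In G4: every assignment gives 1 — tautology.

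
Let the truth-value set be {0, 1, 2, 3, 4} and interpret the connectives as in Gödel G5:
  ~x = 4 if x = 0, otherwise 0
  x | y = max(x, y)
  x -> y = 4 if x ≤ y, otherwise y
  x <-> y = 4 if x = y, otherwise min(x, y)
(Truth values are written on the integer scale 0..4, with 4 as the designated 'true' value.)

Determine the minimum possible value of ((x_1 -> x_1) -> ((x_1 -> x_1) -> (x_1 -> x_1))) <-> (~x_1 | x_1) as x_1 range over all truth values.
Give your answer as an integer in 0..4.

1

Take x_1 = 1:
x_1 -> x_1 = 1 -> 1 = 4
x_1 -> x_1 = 1 -> 1 = 4
x_1 -> x_1 = 1 -> 1 = 4
(x_1 -> x_1) -> (x_1 -> x_1) = 4 -> 4 = 4
(x_1 -> x_1) -> ((x_1 -> x_1) -> (x_1 -> x_1)) = 4 -> 4 = 4
~x_1 = ~1 = 0
~x_1 | x_1 = 0 | 1 = 1
((x_1 -> x_1) -> ((x_1 -> x_1) -> (x_1 -> x_1))) <-> (~x_1 | x_1) = 4 <-> 1 = 1
No assignment yields a value below 1, so this is the minimum.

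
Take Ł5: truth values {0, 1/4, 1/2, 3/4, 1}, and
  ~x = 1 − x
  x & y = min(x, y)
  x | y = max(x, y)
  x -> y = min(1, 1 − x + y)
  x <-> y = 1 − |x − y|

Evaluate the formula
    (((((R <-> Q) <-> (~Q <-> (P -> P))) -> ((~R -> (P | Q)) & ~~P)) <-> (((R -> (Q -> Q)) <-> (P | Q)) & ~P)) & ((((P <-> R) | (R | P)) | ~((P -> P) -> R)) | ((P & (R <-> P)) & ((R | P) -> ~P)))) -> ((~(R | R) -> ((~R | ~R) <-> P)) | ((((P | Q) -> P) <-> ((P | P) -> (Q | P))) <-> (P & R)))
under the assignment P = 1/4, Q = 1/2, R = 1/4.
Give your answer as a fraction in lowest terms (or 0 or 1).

R <-> Q = 1/4 <-> 1/2 = 3/4
~Q = ~1/2 = 1/2
P -> P = 1/4 -> 1/4 = 1
~Q <-> (P -> P) = 1/2 <-> 1 = 1/2
(R <-> Q) <-> (~Q <-> (P -> P)) = 3/4 <-> 1/2 = 3/4
~R = ~1/4 = 3/4
P | Q = 1/4 | 1/2 = 1/2
~R -> (P | Q) = 3/4 -> 1/2 = 3/4
~P = ~1/4 = 3/4
~~P = ~3/4 = 1/4
(~R -> (P | Q)) & ~~P = 3/4 & 1/4 = 1/4
((R <-> Q) <-> (~Q <-> (P -> P))) -> ((~R -> (P | Q)) & ~~P) = 3/4 -> 1/4 = 1/2
Q -> Q = 1/2 -> 1/2 = 1
R -> (Q -> Q) = 1/4 -> 1 = 1
P | Q = 1/4 | 1/2 = 1/2
(R -> (Q -> Q)) <-> (P | Q) = 1 <-> 1/2 = 1/2
~P = ~1/4 = 3/4
((R -> (Q -> Q)) <-> (P | Q)) & ~P = 1/2 & 3/4 = 1/2
(((R <-> Q) <-> (~Q <-> (P -> P))) -> ((~R -> (P | Q)) & ~~P)) <-> (((R -> (Q -> Q)) <-> (P | Q)) & ~P) = 1/2 <-> 1/2 = 1
P <-> R = 1/4 <-> 1/4 = 1
R | P = 1/4 | 1/4 = 1/4
(P <-> R) | (R | P) = 1 | 1/4 = 1
P -> P = 1/4 -> 1/4 = 1
(P -> P) -> R = 1 -> 1/4 = 1/4
~((P -> P) -> R) = ~1/4 = 3/4
((P <-> R) | (R | P)) | ~((P -> P) -> R) = 1 | 3/4 = 1
R <-> P = 1/4 <-> 1/4 = 1
P & (R <-> P) = 1/4 & 1 = 1/4
R | P = 1/4 | 1/4 = 1/4
~P = ~1/4 = 3/4
(R | P) -> ~P = 1/4 -> 3/4 = 1
(P & (R <-> P)) & ((R | P) -> ~P) = 1/4 & 1 = 1/4
(((P <-> R) | (R | P)) | ~((P -> P) -> R)) | ((P & (R <-> P)) & ((R | P) -> ~P)) = 1 | 1/4 = 1
((((R <-> Q) <-> (~Q <-> (P -> P))) -> ((~R -> (P | Q)) & ~~P)) <-> (((R -> (Q -> Q)) <-> (P | Q)) & ~P)) & ((((P <-> R) | (R | P)) | ~((P -> P) -> R)) | ((P & (R <-> P)) & ((R | P) -> ~P))) = 1 & 1 = 1
R | R = 1/4 | 1/4 = 1/4
~(R | R) = ~1/4 = 3/4
~R = ~1/4 = 3/4
~R = ~1/4 = 3/4
~R | ~R = 3/4 | 3/4 = 3/4
(~R | ~R) <-> P = 3/4 <-> 1/4 = 1/2
~(R | R) -> ((~R | ~R) <-> P) = 3/4 -> 1/2 = 3/4
P | Q = 1/4 | 1/2 = 1/2
(P | Q) -> P = 1/2 -> 1/4 = 3/4
P | P = 1/4 | 1/4 = 1/4
Q | P = 1/2 | 1/4 = 1/2
(P | P) -> (Q | P) = 1/4 -> 1/2 = 1
((P | Q) -> P) <-> ((P | P) -> (Q | P)) = 3/4 <-> 1 = 3/4
P & R = 1/4 & 1/4 = 1/4
(((P | Q) -> P) <-> ((P | P) -> (Q | P))) <-> (P & R) = 3/4 <-> 1/4 = 1/2
(~(R | R) -> ((~R | ~R) <-> P)) | ((((P | Q) -> P) <-> ((P | P) -> (Q | P))) <-> (P & R)) = 3/4 | 1/2 = 3/4
(((((R <-> Q) <-> (~Q <-> (P -> P))) -> ((~R -> (P | Q)) & ~~P)) <-> (((R -> (Q -> Q)) <-> (P | Q)) & ~P)) & ((((P <-> R) | (R | P)) | ~((P -> P) -> R)) | ((P & (R <-> P)) & ((R | P) -> ~P)))) -> ((~(R | R) -> ((~R | ~R) <-> P)) | ((((P | Q) -> P) <-> ((P | P) -> (Q | P))) <-> (P & R))) = 1 -> 3/4 = 3/4

3/4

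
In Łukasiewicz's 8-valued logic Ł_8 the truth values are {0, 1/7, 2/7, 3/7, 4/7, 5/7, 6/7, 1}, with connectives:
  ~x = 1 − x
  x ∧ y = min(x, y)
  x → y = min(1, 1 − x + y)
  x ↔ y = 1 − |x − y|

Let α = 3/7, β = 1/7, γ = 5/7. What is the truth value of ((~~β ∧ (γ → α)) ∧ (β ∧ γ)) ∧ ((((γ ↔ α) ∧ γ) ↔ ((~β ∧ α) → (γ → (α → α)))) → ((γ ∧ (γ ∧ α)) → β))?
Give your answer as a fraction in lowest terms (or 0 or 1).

1/7

~β = ~1/7 = 6/7
~~β = ~6/7 = 1/7
γ → α = 5/7 → 3/7 = 5/7
~~β ∧ (γ → α) = 1/7 ∧ 5/7 = 1/7
β ∧ γ = 1/7 ∧ 5/7 = 1/7
(~~β ∧ (γ → α)) ∧ (β ∧ γ) = 1/7 ∧ 1/7 = 1/7
γ ↔ α = 5/7 ↔ 3/7 = 5/7
(γ ↔ α) ∧ γ = 5/7 ∧ 5/7 = 5/7
~β = ~1/7 = 6/7
~β ∧ α = 6/7 ∧ 3/7 = 3/7
α → α = 3/7 → 3/7 = 1
γ → (α → α) = 5/7 → 1 = 1
(~β ∧ α) → (γ → (α → α)) = 3/7 → 1 = 1
((γ ↔ α) ∧ γ) ↔ ((~β ∧ α) → (γ → (α → α))) = 5/7 ↔ 1 = 5/7
γ ∧ α = 5/7 ∧ 3/7 = 3/7
γ ∧ (γ ∧ α) = 5/7 ∧ 3/7 = 3/7
(γ ∧ (γ ∧ α)) → β = 3/7 → 1/7 = 5/7
(((γ ↔ α) ∧ γ) ↔ ((~β ∧ α) → (γ → (α → α)))) → ((γ ∧ (γ ∧ α)) → β) = 5/7 → 5/7 = 1
((~~β ∧ (γ → α)) ∧ (β ∧ γ)) ∧ ((((γ ↔ α) ∧ γ) ↔ ((~β ∧ α) → (γ → (α → α)))) → ((γ ∧ (γ ∧ α)) → β)) = 1/7 ∧ 1 = 1/7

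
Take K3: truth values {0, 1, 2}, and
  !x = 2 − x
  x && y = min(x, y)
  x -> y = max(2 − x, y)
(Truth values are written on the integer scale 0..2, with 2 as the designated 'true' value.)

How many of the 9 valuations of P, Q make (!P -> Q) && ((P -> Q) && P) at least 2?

P = 0, Q = 0 ↦ 0  <
P = 0, Q = 1 ↦ 0  <
P = 0, Q = 2 ↦ 0  <
P = 1, Q = 0 ↦ 1  <
P = 1, Q = 1 ↦ 1  <
P = 1, Q = 2 ↦ 1  <
P = 2, Q = 0 ↦ 0  <
P = 2, Q = 1 ↦ 1  <
P = 2, Q = 2 ↦ 2  ≥
So 1 of the 9 assignments meets the threshold.

1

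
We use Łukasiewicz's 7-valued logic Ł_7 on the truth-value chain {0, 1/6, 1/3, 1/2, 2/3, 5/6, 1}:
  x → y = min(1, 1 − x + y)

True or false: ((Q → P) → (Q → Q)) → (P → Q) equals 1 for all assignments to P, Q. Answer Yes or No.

No

Counterexample: take P = 1/6, Q = 0.
Q → P = 0 → 1/6 = 1
Q → Q = 0 → 0 = 1
(Q → P) → (Q → Q) = 1 → 1 = 1
P → Q = 1/6 → 0 = 5/6
((Q → P) → (Q → Q)) → (P → Q) = 1 → 5/6 = 5/6
This gives 5/6 ≠ 1.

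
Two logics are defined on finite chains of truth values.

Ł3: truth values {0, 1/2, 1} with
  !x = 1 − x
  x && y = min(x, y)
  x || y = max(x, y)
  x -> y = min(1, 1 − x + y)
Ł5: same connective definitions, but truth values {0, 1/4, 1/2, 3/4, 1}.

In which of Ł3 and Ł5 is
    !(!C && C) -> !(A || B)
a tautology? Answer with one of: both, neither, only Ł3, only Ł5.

In Ł3: at A = 0, B = 1/2, C = 0 the value is 1/2 — not a tautology.
In Ł5: at A = 0, B = 1/4, C = 0 the value is 3/4 — not a tautology.

neither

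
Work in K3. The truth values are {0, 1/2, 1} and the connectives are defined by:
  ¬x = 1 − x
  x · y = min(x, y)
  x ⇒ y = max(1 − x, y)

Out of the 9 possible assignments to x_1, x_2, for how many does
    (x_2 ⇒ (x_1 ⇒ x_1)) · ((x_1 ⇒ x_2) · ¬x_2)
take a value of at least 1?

x_1 = 0, x_2 = 0 ↦ 1  ≥
x_1 = 0, x_2 = 1/2 ↦ 1/2  <
x_1 = 0, x_2 = 1 ↦ 0  <
x_1 = 1/2, x_2 = 0 ↦ 1/2  <
x_1 = 1/2, x_2 = 1/2 ↦ 1/2  <
x_1 = 1/2, x_2 = 1 ↦ 0  <
x_1 = 1, x_2 = 0 ↦ 0  <
x_1 = 1, x_2 = 1/2 ↦ 1/2  <
x_1 = 1, x_2 = 1 ↦ 0  <
So 1 of the 9 assignments meets the threshold.

1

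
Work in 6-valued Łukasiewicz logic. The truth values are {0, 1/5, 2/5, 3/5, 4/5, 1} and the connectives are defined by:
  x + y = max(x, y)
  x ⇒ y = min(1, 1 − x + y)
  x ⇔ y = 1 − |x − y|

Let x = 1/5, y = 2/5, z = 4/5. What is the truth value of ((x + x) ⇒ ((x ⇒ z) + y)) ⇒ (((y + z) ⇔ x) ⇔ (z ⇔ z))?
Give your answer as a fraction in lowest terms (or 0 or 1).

x + x = 1/5 + 1/5 = 1/5
x ⇒ z = 1/5 ⇒ 4/5 = 1
(x ⇒ z) + y = 1 + 2/5 = 1
(x + x) ⇒ ((x ⇒ z) + y) = 1/5 ⇒ 1 = 1
y + z = 2/5 + 4/5 = 4/5
(y + z) ⇔ x = 4/5 ⇔ 1/5 = 2/5
z ⇔ z = 4/5 ⇔ 4/5 = 1
((y + z) ⇔ x) ⇔ (z ⇔ z) = 2/5 ⇔ 1 = 2/5
((x + x) ⇒ ((x ⇒ z) + y)) ⇒ (((y + z) ⇔ x) ⇔ (z ⇔ z)) = 1 ⇒ 2/5 = 2/5

2/5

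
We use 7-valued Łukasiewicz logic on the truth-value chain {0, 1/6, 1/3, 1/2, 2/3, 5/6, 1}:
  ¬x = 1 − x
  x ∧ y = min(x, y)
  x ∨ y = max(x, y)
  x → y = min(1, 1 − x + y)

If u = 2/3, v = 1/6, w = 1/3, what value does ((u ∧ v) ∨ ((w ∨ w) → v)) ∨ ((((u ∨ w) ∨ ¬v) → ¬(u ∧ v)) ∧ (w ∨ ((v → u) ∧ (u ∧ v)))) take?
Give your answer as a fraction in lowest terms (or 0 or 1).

u ∧ v = 2/3 ∧ 1/6 = 1/6
w ∨ w = 1/3 ∨ 1/3 = 1/3
(w ∨ w) → v = 1/3 → 1/6 = 5/6
(u ∧ v) ∨ ((w ∨ w) → v) = 1/6 ∨ 5/6 = 5/6
u ∨ w = 2/3 ∨ 1/3 = 2/3
¬v = ¬1/6 = 5/6
(u ∨ w) ∨ ¬v = 2/3 ∨ 5/6 = 5/6
u ∧ v = 2/3 ∧ 1/6 = 1/6
¬(u ∧ v) = ¬1/6 = 5/6
((u ∨ w) ∨ ¬v) → ¬(u ∧ v) = 5/6 → 5/6 = 1
v → u = 1/6 → 2/3 = 1
u ∧ v = 2/3 ∧ 1/6 = 1/6
(v → u) ∧ (u ∧ v) = 1 ∧ 1/6 = 1/6
w ∨ ((v → u) ∧ (u ∧ v)) = 1/3 ∨ 1/6 = 1/3
(((u ∨ w) ∨ ¬v) → ¬(u ∧ v)) ∧ (w ∨ ((v → u) ∧ (u ∧ v))) = 1 ∧ 1/3 = 1/3
((u ∧ v) ∨ ((w ∨ w) → v)) ∨ ((((u ∨ w) ∨ ¬v) → ¬(u ∧ v)) ∧ (w ∨ ((v → u) ∧ (u ∧ v)))) = 5/6 ∨ 1/3 = 5/6

5/6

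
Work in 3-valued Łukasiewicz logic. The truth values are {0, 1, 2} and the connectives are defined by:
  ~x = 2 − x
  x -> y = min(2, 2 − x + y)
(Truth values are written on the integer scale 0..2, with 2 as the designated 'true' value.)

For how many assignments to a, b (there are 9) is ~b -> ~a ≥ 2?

a = 0, b = 0 ↦ 2  ≥
a = 0, b = 1 ↦ 2  ≥
a = 0, b = 2 ↦ 2  ≥
a = 1, b = 0 ↦ 1  <
a = 1, b = 1 ↦ 2  ≥
a = 1, b = 2 ↦ 2  ≥
a = 2, b = 0 ↦ 0  <
a = 2, b = 1 ↦ 1  <
a = 2, b = 2 ↦ 2  ≥
So 6 of the 9 assignments meet the threshold.

6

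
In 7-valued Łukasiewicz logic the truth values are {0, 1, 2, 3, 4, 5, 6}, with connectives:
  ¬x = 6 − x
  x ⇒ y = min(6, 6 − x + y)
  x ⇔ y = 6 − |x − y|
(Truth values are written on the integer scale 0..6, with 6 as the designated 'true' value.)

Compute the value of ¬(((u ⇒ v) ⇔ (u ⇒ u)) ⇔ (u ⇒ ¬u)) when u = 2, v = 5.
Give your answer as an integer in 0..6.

u ⇒ v = 2 ⇒ 5 = 6
u ⇒ u = 2 ⇒ 2 = 6
(u ⇒ v) ⇔ (u ⇒ u) = 6 ⇔ 6 = 6
¬u = ¬2 = 4
u ⇒ ¬u = 2 ⇒ 4 = 6
((u ⇒ v) ⇔ (u ⇒ u)) ⇔ (u ⇒ ¬u) = 6 ⇔ 6 = 6
¬(((u ⇒ v) ⇔ (u ⇒ u)) ⇔ (u ⇒ ¬u)) = ¬6 = 0

0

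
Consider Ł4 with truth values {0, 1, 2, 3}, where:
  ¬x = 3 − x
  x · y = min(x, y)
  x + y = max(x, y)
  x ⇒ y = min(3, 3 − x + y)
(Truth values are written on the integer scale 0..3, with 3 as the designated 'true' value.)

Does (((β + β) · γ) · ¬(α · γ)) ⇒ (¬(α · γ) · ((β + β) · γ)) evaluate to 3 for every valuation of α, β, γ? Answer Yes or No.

Yes

At α = 3, β = 2, γ = 2, for instance:
β + β = 2 + 2 = 2
(β + β) · γ = 2 · 2 = 2
α · γ = 3 · 2 = 2
¬(α · γ) = ¬2 = 1
((β + β) · γ) · ¬(α · γ) = 2 · 1 = 1
¬(α · γ) · ((β + β) · γ) = 1 · 2 = 1
(((β + β) · γ) · ¬(α · γ)) ⇒ (¬(α · γ) · ((β + β) · γ)) = 1 ⇒ 1 = 3
and checking the remaining 63 assignments likewise gives ≥ 3 in every case.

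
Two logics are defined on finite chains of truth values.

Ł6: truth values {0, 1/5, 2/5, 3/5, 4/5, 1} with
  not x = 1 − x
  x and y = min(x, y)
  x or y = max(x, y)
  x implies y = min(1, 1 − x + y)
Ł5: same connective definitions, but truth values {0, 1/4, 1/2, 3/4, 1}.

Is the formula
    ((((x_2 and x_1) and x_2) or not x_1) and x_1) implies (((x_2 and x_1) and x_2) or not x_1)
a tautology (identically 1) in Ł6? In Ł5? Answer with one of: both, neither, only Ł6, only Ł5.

both

In Ł6: every assignment gives 1 — tautology.
In Ł5: every assignment gives 1 — tautology.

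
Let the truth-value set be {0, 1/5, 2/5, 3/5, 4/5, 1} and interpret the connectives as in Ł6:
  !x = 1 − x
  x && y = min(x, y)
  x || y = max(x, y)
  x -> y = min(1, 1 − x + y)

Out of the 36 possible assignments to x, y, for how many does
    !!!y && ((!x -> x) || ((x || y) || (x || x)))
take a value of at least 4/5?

8

value 1: 3 assignments (counts)
value 4/5: 5 assignments (counts)
value 3/5: 4 assignments
value 2/5: 10 assignments
value 1/5: 7 assignments
value 0: 7 assignments
So 8 of the 36 assignments meet the threshold.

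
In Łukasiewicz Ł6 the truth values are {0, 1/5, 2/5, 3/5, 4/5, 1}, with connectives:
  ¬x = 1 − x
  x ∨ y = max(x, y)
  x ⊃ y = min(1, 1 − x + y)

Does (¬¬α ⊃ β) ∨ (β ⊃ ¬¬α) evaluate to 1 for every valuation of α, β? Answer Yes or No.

At α = 3/5, β = 3/5, for instance:
¬α = ¬3/5 = 2/5
¬¬α = ¬2/5 = 3/5
¬¬α ⊃ β = 3/5 ⊃ 3/5 = 1
β ⊃ ¬¬α = 3/5 ⊃ 3/5 = 1
(¬¬α ⊃ β) ∨ (β ⊃ ¬¬α) = 1 ∨ 1 = 1
and checking the remaining 35 assignments likewise gives ≥ 1 in every case.

Yes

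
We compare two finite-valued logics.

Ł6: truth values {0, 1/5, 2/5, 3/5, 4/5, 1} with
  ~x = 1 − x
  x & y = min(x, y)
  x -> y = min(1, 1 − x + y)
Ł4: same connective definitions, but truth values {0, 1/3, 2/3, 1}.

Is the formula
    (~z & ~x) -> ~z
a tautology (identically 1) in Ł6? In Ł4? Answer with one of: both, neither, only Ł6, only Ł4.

both

In Ł6: every assignment gives 1 — tautology.
In Ł4: every assignment gives 1 — tautology.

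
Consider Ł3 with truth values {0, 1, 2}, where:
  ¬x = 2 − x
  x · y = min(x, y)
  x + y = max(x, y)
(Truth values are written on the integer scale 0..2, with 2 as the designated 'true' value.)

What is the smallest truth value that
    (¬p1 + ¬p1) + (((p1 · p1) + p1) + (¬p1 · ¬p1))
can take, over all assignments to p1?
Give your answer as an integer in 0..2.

Take p1 = 1:
¬p1 = ¬1 = 1
¬p1 = ¬1 = 1
¬p1 + ¬p1 = 1 + 1 = 1
p1 · p1 = 1 · 1 = 1
(p1 · p1) + p1 = 1 + 1 = 1
¬p1 = ¬1 = 1
¬p1 = ¬1 = 1
¬p1 · ¬p1 = 1 · 1 = 1
((p1 · p1) + p1) + (¬p1 · ¬p1) = 1 + 1 = 1
(¬p1 + ¬p1) + (((p1 · p1) + p1) + (¬p1 · ¬p1)) = 1 + 1 = 1
No assignment yields a value below 1, so this is the minimum.

1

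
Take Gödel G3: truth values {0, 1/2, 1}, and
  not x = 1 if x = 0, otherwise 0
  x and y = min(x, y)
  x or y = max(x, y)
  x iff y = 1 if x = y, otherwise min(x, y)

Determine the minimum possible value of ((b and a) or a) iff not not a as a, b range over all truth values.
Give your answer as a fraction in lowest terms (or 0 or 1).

1/2

Take a = 1/2, b = 0:
b and a = 0 and 1/2 = 0
(b and a) or a = 0 or 1/2 = 1/2
not a = not 1/2 = 0
not not a = not 0 = 1
((b and a) or a) iff not not a = 1/2 iff 1 = 1/2
No assignment yields a value below 1/2, so this is the minimum.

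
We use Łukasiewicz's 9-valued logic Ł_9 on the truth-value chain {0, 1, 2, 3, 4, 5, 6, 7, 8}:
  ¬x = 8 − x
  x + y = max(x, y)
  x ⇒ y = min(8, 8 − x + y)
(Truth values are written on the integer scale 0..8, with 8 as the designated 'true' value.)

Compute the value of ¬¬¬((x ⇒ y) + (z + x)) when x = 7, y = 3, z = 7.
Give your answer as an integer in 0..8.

x ⇒ y = 7 ⇒ 3 = 4
z + x = 7 + 7 = 7
(x ⇒ y) + (z + x) = 4 + 7 = 7
¬((x ⇒ y) + (z + x)) = ¬7 = 1
¬¬((x ⇒ y) + (z + x)) = ¬1 = 7
¬¬¬((x ⇒ y) + (z + x)) = ¬7 = 1

1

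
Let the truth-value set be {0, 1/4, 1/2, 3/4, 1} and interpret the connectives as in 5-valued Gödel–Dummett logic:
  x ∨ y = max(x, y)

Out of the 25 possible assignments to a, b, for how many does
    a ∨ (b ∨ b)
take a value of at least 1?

value 1: 9 assignments (counts)
value 3/4: 7 assignments
value 1/2: 5 assignments
value 1/4: 3 assignments
value 0: 1 assignment
So 9 of the 25 assignments meet the threshold.

9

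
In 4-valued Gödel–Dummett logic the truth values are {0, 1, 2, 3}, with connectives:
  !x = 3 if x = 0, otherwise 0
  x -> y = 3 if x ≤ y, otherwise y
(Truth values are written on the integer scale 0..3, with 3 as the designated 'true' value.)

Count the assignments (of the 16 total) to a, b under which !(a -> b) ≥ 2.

3

a = 0, b = 0 ↦ 0  <
a = 0, b = 1 ↦ 0  <
a = 0, b = 2 ↦ 0  <
a = 0, b = 3 ↦ 0  <
a = 1, b = 0 ↦ 3  ≥
a = 1, b = 1 ↦ 0  <
a = 1, b = 2 ↦ 0  <
a = 1, b = 3 ↦ 0  <
a = 2, b = 0 ↦ 3  ≥
a = 2, b = 1 ↦ 0  <
a = 2, b = 2 ↦ 0  <
a = 2, b = 3 ↦ 0  <
a = 3, b = 0 ↦ 3  ≥
a = 3, b = 1 ↦ 0  <
a = 3, b = 2 ↦ 0  <
a = 3, b = 3 ↦ 0  <
So 3 of the 16 assignments meet the threshold.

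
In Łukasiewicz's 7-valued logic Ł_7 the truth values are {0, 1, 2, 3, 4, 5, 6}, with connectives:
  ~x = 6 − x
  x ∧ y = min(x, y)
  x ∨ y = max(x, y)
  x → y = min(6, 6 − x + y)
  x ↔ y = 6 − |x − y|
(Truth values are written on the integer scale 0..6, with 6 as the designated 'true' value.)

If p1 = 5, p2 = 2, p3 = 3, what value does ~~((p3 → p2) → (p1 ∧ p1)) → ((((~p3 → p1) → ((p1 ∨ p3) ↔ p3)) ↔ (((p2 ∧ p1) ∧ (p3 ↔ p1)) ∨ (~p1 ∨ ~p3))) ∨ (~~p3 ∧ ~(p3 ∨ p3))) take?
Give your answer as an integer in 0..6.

p3 → p2 = 3 → 2 = 5
p1 ∧ p1 = 5 ∧ 5 = 5
(p3 → p2) → (p1 ∧ p1) = 5 → 5 = 6
~((p3 → p2) → (p1 ∧ p1)) = ~6 = 0
~~((p3 → p2) → (p1 ∧ p1)) = ~0 = 6
~p3 = ~3 = 3
~p3 → p1 = 3 → 5 = 6
p1 ∨ p3 = 5 ∨ 3 = 5
(p1 ∨ p3) ↔ p3 = 5 ↔ 3 = 4
(~p3 → p1) → ((p1 ∨ p3) ↔ p3) = 6 → 4 = 4
p2 ∧ p1 = 2 ∧ 5 = 2
p3 ↔ p1 = 3 ↔ 5 = 4
(p2 ∧ p1) ∧ (p3 ↔ p1) = 2 ∧ 4 = 2
~p1 = ~5 = 1
~p3 = ~3 = 3
~p1 ∨ ~p3 = 1 ∨ 3 = 3
((p2 ∧ p1) ∧ (p3 ↔ p1)) ∨ (~p1 ∨ ~p3) = 2 ∨ 3 = 3
((~p3 → p1) → ((p1 ∨ p3) ↔ p3)) ↔ (((p2 ∧ p1) ∧ (p3 ↔ p1)) ∨ (~p1 ∨ ~p3)) = 4 ↔ 3 = 5
~p3 = ~3 = 3
~~p3 = ~3 = 3
p3 ∨ p3 = 3 ∨ 3 = 3
~(p3 ∨ p3) = ~3 = 3
~~p3 ∧ ~(p3 ∨ p3) = 3 ∧ 3 = 3
(((~p3 → p1) → ((p1 ∨ p3) ↔ p3)) ↔ (((p2 ∧ p1) ∧ (p3 ↔ p1)) ∨ (~p1 ∨ ~p3))) ∨ (~~p3 ∧ ~(p3 ∨ p3)) = 5 ∨ 3 = 5
~~((p3 → p2) → (p1 ∧ p1)) → ((((~p3 → p1) → ((p1 ∨ p3) ↔ p3)) ↔ (((p2 ∧ p1) ∧ (p3 ↔ p1)) ∨ (~p1 ∨ ~p3))) ∨ (~~p3 ∧ ~(p3 ∨ p3))) = 6 → 5 = 5

5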